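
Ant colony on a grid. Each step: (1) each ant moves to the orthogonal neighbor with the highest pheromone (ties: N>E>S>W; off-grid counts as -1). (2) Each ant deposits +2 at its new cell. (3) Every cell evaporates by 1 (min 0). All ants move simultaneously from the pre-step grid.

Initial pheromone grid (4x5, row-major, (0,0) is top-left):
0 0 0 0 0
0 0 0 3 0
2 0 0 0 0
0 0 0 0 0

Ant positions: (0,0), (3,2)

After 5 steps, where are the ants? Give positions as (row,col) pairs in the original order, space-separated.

Step 1: ant0:(0,0)->E->(0,1) | ant1:(3,2)->N->(2,2)
  grid max=2 at (1,3)
Step 2: ant0:(0,1)->E->(0,2) | ant1:(2,2)->N->(1,2)
  grid max=1 at (0,2)
Step 3: ant0:(0,2)->S->(1,2) | ant1:(1,2)->N->(0,2)
  grid max=2 at (0,2)
Step 4: ant0:(1,2)->N->(0,2) | ant1:(0,2)->S->(1,2)
  grid max=3 at (0,2)
Step 5: ant0:(0,2)->S->(1,2) | ant1:(1,2)->N->(0,2)
  grid max=4 at (0,2)

(1,2) (0,2)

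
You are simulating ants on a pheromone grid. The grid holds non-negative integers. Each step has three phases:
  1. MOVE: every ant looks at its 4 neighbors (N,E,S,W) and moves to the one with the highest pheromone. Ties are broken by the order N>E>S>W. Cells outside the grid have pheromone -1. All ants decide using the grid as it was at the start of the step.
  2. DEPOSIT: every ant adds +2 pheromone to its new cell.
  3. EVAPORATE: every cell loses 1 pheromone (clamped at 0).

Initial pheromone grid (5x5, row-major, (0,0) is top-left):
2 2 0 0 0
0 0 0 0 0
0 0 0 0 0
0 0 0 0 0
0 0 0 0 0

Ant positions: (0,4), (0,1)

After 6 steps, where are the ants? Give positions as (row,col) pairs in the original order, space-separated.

Step 1: ant0:(0,4)->S->(1,4) | ant1:(0,1)->W->(0,0)
  grid max=3 at (0,0)
Step 2: ant0:(1,4)->N->(0,4) | ant1:(0,0)->E->(0,1)
  grid max=2 at (0,0)
Step 3: ant0:(0,4)->S->(1,4) | ant1:(0,1)->W->(0,0)
  grid max=3 at (0,0)
Step 4: ant0:(1,4)->N->(0,4) | ant1:(0,0)->E->(0,1)
  grid max=2 at (0,0)
Step 5: ant0:(0,4)->S->(1,4) | ant1:(0,1)->W->(0,0)
  grid max=3 at (0,0)
Step 6: ant0:(1,4)->N->(0,4) | ant1:(0,0)->E->(0,1)
  grid max=2 at (0,0)

(0,4) (0,1)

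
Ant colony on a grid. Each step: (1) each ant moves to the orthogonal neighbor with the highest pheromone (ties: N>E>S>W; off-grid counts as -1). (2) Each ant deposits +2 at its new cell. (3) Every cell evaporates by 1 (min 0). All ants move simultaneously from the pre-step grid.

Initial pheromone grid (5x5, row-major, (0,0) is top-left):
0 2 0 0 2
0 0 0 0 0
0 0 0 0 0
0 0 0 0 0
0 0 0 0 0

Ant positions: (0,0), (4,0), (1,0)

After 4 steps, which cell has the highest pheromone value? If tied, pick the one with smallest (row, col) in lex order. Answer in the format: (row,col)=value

Answer: (0,0)=6

Derivation:
Step 1: ant0:(0,0)->E->(0,1) | ant1:(4,0)->N->(3,0) | ant2:(1,0)->N->(0,0)
  grid max=3 at (0,1)
Step 2: ant0:(0,1)->W->(0,0) | ant1:(3,0)->N->(2,0) | ant2:(0,0)->E->(0,1)
  grid max=4 at (0,1)
Step 3: ant0:(0,0)->E->(0,1) | ant1:(2,0)->N->(1,0) | ant2:(0,1)->W->(0,0)
  grid max=5 at (0,1)
Step 4: ant0:(0,1)->W->(0,0) | ant1:(1,0)->N->(0,0) | ant2:(0,0)->E->(0,1)
  grid max=6 at (0,0)
Final grid:
  6 6 0 0 0
  0 0 0 0 0
  0 0 0 0 0
  0 0 0 0 0
  0 0 0 0 0
Max pheromone 6 at (0,0)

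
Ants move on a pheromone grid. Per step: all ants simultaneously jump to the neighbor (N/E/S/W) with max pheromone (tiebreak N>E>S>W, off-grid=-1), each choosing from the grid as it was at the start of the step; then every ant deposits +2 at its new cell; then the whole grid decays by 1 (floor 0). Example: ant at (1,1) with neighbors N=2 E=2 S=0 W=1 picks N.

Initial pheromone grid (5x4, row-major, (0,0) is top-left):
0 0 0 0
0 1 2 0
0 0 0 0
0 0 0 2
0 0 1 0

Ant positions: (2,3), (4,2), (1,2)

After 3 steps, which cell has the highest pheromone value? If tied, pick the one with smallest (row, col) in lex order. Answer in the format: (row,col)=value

Step 1: ant0:(2,3)->S->(3,3) | ant1:(4,2)->N->(3,2) | ant2:(1,2)->W->(1,1)
  grid max=3 at (3,3)
Step 2: ant0:(3,3)->W->(3,2) | ant1:(3,2)->E->(3,3) | ant2:(1,1)->E->(1,2)
  grid max=4 at (3,3)
Step 3: ant0:(3,2)->E->(3,3) | ant1:(3,3)->W->(3,2) | ant2:(1,2)->W->(1,1)
  grid max=5 at (3,3)
Final grid:
  0 0 0 0
  0 2 1 0
  0 0 0 0
  0 0 3 5
  0 0 0 0
Max pheromone 5 at (3,3)

Answer: (3,3)=5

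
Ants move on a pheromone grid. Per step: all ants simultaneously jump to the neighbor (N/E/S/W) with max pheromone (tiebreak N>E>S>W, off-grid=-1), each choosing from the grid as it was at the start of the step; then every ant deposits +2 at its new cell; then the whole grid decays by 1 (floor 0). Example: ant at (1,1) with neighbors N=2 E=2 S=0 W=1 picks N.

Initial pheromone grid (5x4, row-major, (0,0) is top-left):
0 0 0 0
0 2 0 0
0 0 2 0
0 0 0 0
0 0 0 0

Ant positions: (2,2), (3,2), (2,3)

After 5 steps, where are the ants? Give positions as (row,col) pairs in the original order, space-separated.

Step 1: ant0:(2,2)->N->(1,2) | ant1:(3,2)->N->(2,2) | ant2:(2,3)->W->(2,2)
  grid max=5 at (2,2)
Step 2: ant0:(1,2)->S->(2,2) | ant1:(2,2)->N->(1,2) | ant2:(2,2)->N->(1,2)
  grid max=6 at (2,2)
Step 3: ant0:(2,2)->N->(1,2) | ant1:(1,2)->S->(2,2) | ant2:(1,2)->S->(2,2)
  grid max=9 at (2,2)
Step 4: ant0:(1,2)->S->(2,2) | ant1:(2,2)->N->(1,2) | ant2:(2,2)->N->(1,2)
  grid max=10 at (2,2)
Step 5: ant0:(2,2)->N->(1,2) | ant1:(1,2)->S->(2,2) | ant2:(1,2)->S->(2,2)
  grid max=13 at (2,2)

(1,2) (2,2) (2,2)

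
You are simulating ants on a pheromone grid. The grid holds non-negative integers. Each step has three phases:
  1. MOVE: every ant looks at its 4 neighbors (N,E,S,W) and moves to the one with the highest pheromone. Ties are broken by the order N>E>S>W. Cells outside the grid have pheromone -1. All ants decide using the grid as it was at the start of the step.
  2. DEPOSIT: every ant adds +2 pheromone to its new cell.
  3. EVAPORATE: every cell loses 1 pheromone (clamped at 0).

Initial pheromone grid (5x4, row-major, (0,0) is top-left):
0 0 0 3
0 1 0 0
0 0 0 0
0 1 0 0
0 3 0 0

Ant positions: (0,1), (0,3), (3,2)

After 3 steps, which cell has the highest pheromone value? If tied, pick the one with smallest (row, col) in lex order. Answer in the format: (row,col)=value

Step 1: ant0:(0,1)->S->(1,1) | ant1:(0,3)->S->(1,3) | ant2:(3,2)->W->(3,1)
  grid max=2 at (0,3)
Step 2: ant0:(1,1)->N->(0,1) | ant1:(1,3)->N->(0,3) | ant2:(3,1)->S->(4,1)
  grid max=3 at (0,3)
Step 3: ant0:(0,1)->S->(1,1) | ant1:(0,3)->S->(1,3) | ant2:(4,1)->N->(3,1)
  grid max=2 at (0,3)
Final grid:
  0 0 0 2
  0 2 0 1
  0 0 0 0
  0 2 0 0
  0 2 0 0
Max pheromone 2 at (0,3)

Answer: (0,3)=2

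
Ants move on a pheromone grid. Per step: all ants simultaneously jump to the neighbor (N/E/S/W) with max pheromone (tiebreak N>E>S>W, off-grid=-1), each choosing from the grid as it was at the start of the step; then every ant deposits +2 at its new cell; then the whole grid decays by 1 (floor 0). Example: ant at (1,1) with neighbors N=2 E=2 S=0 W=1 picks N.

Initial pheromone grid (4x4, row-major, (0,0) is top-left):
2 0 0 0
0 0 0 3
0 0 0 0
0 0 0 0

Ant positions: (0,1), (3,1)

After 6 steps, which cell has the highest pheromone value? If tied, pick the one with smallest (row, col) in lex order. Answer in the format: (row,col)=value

Step 1: ant0:(0,1)->W->(0,0) | ant1:(3,1)->N->(2,1)
  grid max=3 at (0,0)
Step 2: ant0:(0,0)->E->(0,1) | ant1:(2,1)->N->(1,1)
  grid max=2 at (0,0)
Step 3: ant0:(0,1)->W->(0,0) | ant1:(1,1)->N->(0,1)
  grid max=3 at (0,0)
Step 4: ant0:(0,0)->E->(0,1) | ant1:(0,1)->W->(0,0)
  grid max=4 at (0,0)
Step 5: ant0:(0,1)->W->(0,0) | ant1:(0,0)->E->(0,1)
  grid max=5 at (0,0)
Step 6: ant0:(0,0)->E->(0,1) | ant1:(0,1)->W->(0,0)
  grid max=6 at (0,0)
Final grid:
  6 5 0 0
  0 0 0 0
  0 0 0 0
  0 0 0 0
Max pheromone 6 at (0,0)

Answer: (0,0)=6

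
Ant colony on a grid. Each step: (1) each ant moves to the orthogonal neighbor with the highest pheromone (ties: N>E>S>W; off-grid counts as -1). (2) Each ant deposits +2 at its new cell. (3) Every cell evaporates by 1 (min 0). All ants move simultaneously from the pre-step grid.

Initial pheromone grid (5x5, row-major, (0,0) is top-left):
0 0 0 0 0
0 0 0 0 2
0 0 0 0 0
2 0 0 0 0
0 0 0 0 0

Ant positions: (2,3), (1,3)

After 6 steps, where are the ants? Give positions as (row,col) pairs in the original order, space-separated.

Step 1: ant0:(2,3)->N->(1,3) | ant1:(1,3)->E->(1,4)
  grid max=3 at (1,4)
Step 2: ant0:(1,3)->E->(1,4) | ant1:(1,4)->W->(1,3)
  grid max=4 at (1,4)
Step 3: ant0:(1,4)->W->(1,3) | ant1:(1,3)->E->(1,4)
  grid max=5 at (1,4)
Step 4: ant0:(1,3)->E->(1,4) | ant1:(1,4)->W->(1,3)
  grid max=6 at (1,4)
Step 5: ant0:(1,4)->W->(1,3) | ant1:(1,3)->E->(1,4)
  grid max=7 at (1,4)
Step 6: ant0:(1,3)->E->(1,4) | ant1:(1,4)->W->(1,3)
  grid max=8 at (1,4)

(1,4) (1,3)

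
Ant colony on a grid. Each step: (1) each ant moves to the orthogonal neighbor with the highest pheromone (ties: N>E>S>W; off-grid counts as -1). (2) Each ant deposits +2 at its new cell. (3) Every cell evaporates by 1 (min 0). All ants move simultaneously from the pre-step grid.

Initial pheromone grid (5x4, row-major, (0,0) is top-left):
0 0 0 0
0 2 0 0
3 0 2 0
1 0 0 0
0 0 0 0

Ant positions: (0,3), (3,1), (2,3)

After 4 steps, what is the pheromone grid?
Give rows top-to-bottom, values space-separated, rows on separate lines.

After step 1: ants at (1,3),(3,0),(2,2)
  0 0 0 0
  0 1 0 1
  2 0 3 0
  2 0 0 0
  0 0 0 0
After step 2: ants at (0,3),(2,0),(1,2)
  0 0 0 1
  0 0 1 0
  3 0 2 0
  1 0 0 0
  0 0 0 0
After step 3: ants at (1,3),(3,0),(2,2)
  0 0 0 0
  0 0 0 1
  2 0 3 0
  2 0 0 0
  0 0 0 0
After step 4: ants at (0,3),(2,0),(1,2)
  0 0 0 1
  0 0 1 0
  3 0 2 0
  1 0 0 0
  0 0 0 0

0 0 0 1
0 0 1 0
3 0 2 0
1 0 0 0
0 0 0 0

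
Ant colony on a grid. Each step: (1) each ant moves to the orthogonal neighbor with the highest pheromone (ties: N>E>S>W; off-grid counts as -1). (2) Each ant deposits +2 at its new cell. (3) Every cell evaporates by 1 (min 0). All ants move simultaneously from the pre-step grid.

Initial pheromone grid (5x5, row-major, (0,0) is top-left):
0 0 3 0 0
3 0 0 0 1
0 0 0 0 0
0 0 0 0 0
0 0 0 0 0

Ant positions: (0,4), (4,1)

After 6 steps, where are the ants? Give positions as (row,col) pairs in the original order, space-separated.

Step 1: ant0:(0,4)->S->(1,4) | ant1:(4,1)->N->(3,1)
  grid max=2 at (0,2)
Step 2: ant0:(1,4)->N->(0,4) | ant1:(3,1)->N->(2,1)
  grid max=1 at (0,2)
Step 3: ant0:(0,4)->S->(1,4) | ant1:(2,1)->N->(1,1)
  grid max=2 at (1,4)
Step 4: ant0:(1,4)->N->(0,4) | ant1:(1,1)->N->(0,1)
  grid max=1 at (0,1)
Step 5: ant0:(0,4)->S->(1,4) | ant1:(0,1)->E->(0,2)
  grid max=2 at (1,4)
Step 6: ant0:(1,4)->N->(0,4) | ant1:(0,2)->E->(0,3)
  grid max=1 at (0,3)

(0,4) (0,3)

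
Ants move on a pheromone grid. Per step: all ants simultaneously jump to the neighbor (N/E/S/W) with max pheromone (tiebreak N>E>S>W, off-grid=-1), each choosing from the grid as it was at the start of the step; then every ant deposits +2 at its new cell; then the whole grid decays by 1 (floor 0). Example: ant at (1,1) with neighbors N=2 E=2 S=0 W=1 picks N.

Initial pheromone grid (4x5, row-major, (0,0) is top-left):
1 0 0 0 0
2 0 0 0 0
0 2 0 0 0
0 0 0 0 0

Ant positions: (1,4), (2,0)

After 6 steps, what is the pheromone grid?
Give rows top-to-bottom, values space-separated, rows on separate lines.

After step 1: ants at (0,4),(1,0)
  0 0 0 0 1
  3 0 0 0 0
  0 1 0 0 0
  0 0 0 0 0
After step 2: ants at (1,4),(0,0)
  1 0 0 0 0
  2 0 0 0 1
  0 0 0 0 0
  0 0 0 0 0
After step 3: ants at (0,4),(1,0)
  0 0 0 0 1
  3 0 0 0 0
  0 0 0 0 0
  0 0 0 0 0
After step 4: ants at (1,4),(0,0)
  1 0 0 0 0
  2 0 0 0 1
  0 0 0 0 0
  0 0 0 0 0
After step 5: ants at (0,4),(1,0)
  0 0 0 0 1
  3 0 0 0 0
  0 0 0 0 0
  0 0 0 0 0
After step 6: ants at (1,4),(0,0)
  1 0 0 0 0
  2 0 0 0 1
  0 0 0 0 0
  0 0 0 0 0

1 0 0 0 0
2 0 0 0 1
0 0 0 0 0
0 0 0 0 0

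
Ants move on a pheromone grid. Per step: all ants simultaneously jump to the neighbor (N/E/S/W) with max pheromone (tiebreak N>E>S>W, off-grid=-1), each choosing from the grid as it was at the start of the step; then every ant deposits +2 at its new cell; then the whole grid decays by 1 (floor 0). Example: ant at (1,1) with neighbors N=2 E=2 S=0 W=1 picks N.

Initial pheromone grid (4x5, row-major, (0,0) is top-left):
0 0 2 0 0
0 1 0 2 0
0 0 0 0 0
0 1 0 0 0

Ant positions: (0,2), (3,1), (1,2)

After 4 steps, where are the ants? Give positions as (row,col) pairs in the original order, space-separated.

Step 1: ant0:(0,2)->E->(0,3) | ant1:(3,1)->N->(2,1) | ant2:(1,2)->N->(0,2)
  grid max=3 at (0,2)
Step 2: ant0:(0,3)->W->(0,2) | ant1:(2,1)->N->(1,1) | ant2:(0,2)->E->(0,3)
  grid max=4 at (0,2)
Step 3: ant0:(0,2)->E->(0,3) | ant1:(1,1)->N->(0,1) | ant2:(0,3)->W->(0,2)
  grid max=5 at (0,2)
Step 4: ant0:(0,3)->W->(0,2) | ant1:(0,1)->E->(0,2) | ant2:(0,2)->E->(0,3)
  grid max=8 at (0,2)

(0,2) (0,2) (0,3)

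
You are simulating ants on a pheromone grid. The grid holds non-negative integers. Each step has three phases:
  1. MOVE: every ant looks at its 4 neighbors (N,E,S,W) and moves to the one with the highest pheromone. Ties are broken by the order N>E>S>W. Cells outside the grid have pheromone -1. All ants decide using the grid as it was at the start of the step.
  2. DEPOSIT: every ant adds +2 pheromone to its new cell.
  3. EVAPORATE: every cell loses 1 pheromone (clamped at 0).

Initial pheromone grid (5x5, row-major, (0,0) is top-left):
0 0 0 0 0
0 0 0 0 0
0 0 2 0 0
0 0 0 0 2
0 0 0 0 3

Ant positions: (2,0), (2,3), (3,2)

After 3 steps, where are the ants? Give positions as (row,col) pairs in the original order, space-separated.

Step 1: ant0:(2,0)->N->(1,0) | ant1:(2,3)->W->(2,2) | ant2:(3,2)->N->(2,2)
  grid max=5 at (2,2)
Step 2: ant0:(1,0)->N->(0,0) | ant1:(2,2)->N->(1,2) | ant2:(2,2)->N->(1,2)
  grid max=4 at (2,2)
Step 3: ant0:(0,0)->E->(0,1) | ant1:(1,2)->S->(2,2) | ant2:(1,2)->S->(2,2)
  grid max=7 at (2,2)

(0,1) (2,2) (2,2)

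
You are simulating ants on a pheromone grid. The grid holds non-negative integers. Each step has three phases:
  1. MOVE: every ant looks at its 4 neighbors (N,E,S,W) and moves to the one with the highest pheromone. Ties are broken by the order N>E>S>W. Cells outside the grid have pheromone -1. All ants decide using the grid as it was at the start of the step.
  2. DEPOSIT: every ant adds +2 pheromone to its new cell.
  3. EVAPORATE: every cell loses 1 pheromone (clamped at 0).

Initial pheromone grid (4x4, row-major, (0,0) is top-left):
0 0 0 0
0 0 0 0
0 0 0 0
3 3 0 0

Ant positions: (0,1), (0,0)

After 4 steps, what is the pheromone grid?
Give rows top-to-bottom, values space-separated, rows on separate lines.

After step 1: ants at (0,2),(0,1)
  0 1 1 0
  0 0 0 0
  0 0 0 0
  2 2 0 0
After step 2: ants at (0,1),(0,2)
  0 2 2 0
  0 0 0 0
  0 0 0 0
  1 1 0 0
After step 3: ants at (0,2),(0,1)
  0 3 3 0
  0 0 0 0
  0 0 0 0
  0 0 0 0
After step 4: ants at (0,1),(0,2)
  0 4 4 0
  0 0 0 0
  0 0 0 0
  0 0 0 0

0 4 4 0
0 0 0 0
0 0 0 0
0 0 0 0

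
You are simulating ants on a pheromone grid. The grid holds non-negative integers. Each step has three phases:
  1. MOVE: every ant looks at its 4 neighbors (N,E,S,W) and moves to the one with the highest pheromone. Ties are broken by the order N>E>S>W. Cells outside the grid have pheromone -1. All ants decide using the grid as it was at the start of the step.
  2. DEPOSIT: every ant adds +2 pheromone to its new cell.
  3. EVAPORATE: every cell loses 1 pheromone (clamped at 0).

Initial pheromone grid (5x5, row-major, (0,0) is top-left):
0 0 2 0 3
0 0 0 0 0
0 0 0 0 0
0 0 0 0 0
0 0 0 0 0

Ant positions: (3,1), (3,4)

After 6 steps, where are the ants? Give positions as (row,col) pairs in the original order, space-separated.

Step 1: ant0:(3,1)->N->(2,1) | ant1:(3,4)->N->(2,4)
  grid max=2 at (0,4)
Step 2: ant0:(2,1)->N->(1,1) | ant1:(2,4)->N->(1,4)
  grid max=1 at (0,4)
Step 3: ant0:(1,1)->N->(0,1) | ant1:(1,4)->N->(0,4)
  grid max=2 at (0,4)
Step 4: ant0:(0,1)->E->(0,2) | ant1:(0,4)->S->(1,4)
  grid max=1 at (0,2)
Step 5: ant0:(0,2)->E->(0,3) | ant1:(1,4)->N->(0,4)
  grid max=2 at (0,4)
Step 6: ant0:(0,3)->E->(0,4) | ant1:(0,4)->W->(0,3)
  grid max=3 at (0,4)

(0,4) (0,3)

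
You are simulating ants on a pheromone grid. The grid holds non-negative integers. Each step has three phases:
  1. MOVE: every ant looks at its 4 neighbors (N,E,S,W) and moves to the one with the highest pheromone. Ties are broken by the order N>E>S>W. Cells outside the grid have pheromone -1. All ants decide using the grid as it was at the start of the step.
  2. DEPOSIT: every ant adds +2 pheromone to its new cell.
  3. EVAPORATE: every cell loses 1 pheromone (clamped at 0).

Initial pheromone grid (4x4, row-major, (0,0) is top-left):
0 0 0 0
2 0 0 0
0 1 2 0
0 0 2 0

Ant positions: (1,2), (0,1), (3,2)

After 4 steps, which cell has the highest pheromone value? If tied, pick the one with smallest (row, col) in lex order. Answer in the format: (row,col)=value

Step 1: ant0:(1,2)->S->(2,2) | ant1:(0,1)->E->(0,2) | ant2:(3,2)->N->(2,2)
  grid max=5 at (2,2)
Step 2: ant0:(2,2)->S->(3,2) | ant1:(0,2)->E->(0,3) | ant2:(2,2)->S->(3,2)
  grid max=4 at (2,2)
Step 3: ant0:(3,2)->N->(2,2) | ant1:(0,3)->S->(1,3) | ant2:(3,2)->N->(2,2)
  grid max=7 at (2,2)
Step 4: ant0:(2,2)->S->(3,2) | ant1:(1,3)->N->(0,3) | ant2:(2,2)->S->(3,2)
  grid max=6 at (2,2)
Final grid:
  0 0 0 1
  0 0 0 0
  0 0 6 0
  0 0 6 0
Max pheromone 6 at (2,2)

Answer: (2,2)=6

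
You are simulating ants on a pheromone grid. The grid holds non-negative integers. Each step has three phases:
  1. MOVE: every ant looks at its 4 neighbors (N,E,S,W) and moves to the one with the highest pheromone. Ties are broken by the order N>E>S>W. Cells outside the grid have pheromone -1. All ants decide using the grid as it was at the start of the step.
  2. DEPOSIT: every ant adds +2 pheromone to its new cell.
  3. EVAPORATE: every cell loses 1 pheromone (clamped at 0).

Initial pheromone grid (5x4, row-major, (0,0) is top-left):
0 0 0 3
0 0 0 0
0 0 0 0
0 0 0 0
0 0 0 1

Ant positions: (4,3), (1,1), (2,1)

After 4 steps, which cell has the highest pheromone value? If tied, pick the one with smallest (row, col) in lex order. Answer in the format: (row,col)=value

Answer: (0,1)=4

Derivation:
Step 1: ant0:(4,3)->N->(3,3) | ant1:(1,1)->N->(0,1) | ant2:(2,1)->N->(1,1)
  grid max=2 at (0,3)
Step 2: ant0:(3,3)->N->(2,3) | ant1:(0,1)->S->(1,1) | ant2:(1,1)->N->(0,1)
  grid max=2 at (0,1)
Step 3: ant0:(2,3)->N->(1,3) | ant1:(1,1)->N->(0,1) | ant2:(0,1)->S->(1,1)
  grid max=3 at (0,1)
Step 4: ant0:(1,3)->N->(0,3) | ant1:(0,1)->S->(1,1) | ant2:(1,1)->N->(0,1)
  grid max=4 at (0,1)
Final grid:
  0 4 0 1
  0 4 0 0
  0 0 0 0
  0 0 0 0
  0 0 0 0
Max pheromone 4 at (0,1)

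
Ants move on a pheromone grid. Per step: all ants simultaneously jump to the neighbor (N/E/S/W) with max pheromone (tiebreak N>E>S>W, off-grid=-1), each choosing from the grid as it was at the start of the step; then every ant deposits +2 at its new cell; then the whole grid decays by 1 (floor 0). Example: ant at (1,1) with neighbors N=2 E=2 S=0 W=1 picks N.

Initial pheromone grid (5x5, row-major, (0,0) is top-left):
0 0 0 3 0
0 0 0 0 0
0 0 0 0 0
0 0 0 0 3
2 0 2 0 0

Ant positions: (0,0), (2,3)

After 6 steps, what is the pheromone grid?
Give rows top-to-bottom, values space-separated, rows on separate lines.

After step 1: ants at (0,1),(1,3)
  0 1 0 2 0
  0 0 0 1 0
  0 0 0 0 0
  0 0 0 0 2
  1 0 1 0 0
After step 2: ants at (0,2),(0,3)
  0 0 1 3 0
  0 0 0 0 0
  0 0 0 0 0
  0 0 0 0 1
  0 0 0 0 0
After step 3: ants at (0,3),(0,2)
  0 0 2 4 0
  0 0 0 0 0
  0 0 0 0 0
  0 0 0 0 0
  0 0 0 0 0
After step 4: ants at (0,2),(0,3)
  0 0 3 5 0
  0 0 0 0 0
  0 0 0 0 0
  0 0 0 0 0
  0 0 0 0 0
After step 5: ants at (0,3),(0,2)
  0 0 4 6 0
  0 0 0 0 0
  0 0 0 0 0
  0 0 0 0 0
  0 0 0 0 0
After step 6: ants at (0,2),(0,3)
  0 0 5 7 0
  0 0 0 0 0
  0 0 0 0 0
  0 0 0 0 0
  0 0 0 0 0

0 0 5 7 0
0 0 0 0 0
0 0 0 0 0
0 0 0 0 0
0 0 0 0 0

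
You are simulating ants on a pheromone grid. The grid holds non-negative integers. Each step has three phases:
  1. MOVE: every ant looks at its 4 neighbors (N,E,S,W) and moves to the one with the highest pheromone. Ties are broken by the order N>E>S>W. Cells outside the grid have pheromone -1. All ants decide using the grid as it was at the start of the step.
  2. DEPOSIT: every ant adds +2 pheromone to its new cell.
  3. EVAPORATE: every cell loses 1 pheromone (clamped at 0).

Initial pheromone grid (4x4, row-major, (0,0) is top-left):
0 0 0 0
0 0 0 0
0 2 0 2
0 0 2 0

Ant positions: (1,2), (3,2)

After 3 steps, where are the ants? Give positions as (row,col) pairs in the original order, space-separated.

Step 1: ant0:(1,2)->N->(0,2) | ant1:(3,2)->N->(2,2)
  grid max=1 at (0,2)
Step 2: ant0:(0,2)->E->(0,3) | ant1:(2,2)->E->(2,3)
  grid max=2 at (2,3)
Step 3: ant0:(0,3)->S->(1,3) | ant1:(2,3)->N->(1,3)
  grid max=3 at (1,3)

(1,3) (1,3)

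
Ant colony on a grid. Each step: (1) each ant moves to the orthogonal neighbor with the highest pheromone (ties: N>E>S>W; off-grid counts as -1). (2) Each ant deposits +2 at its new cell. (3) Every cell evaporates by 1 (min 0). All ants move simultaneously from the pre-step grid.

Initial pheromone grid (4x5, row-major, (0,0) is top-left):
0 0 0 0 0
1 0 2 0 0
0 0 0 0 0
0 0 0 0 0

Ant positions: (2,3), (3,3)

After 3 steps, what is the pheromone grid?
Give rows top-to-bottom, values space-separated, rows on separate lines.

After step 1: ants at (1,3),(2,3)
  0 0 0 0 0
  0 0 1 1 0
  0 0 0 1 0
  0 0 0 0 0
After step 2: ants at (2,3),(1,3)
  0 0 0 0 0
  0 0 0 2 0
  0 0 0 2 0
  0 0 0 0 0
After step 3: ants at (1,3),(2,3)
  0 0 0 0 0
  0 0 0 3 0
  0 0 0 3 0
  0 0 0 0 0

0 0 0 0 0
0 0 0 3 0
0 0 0 3 0
0 0 0 0 0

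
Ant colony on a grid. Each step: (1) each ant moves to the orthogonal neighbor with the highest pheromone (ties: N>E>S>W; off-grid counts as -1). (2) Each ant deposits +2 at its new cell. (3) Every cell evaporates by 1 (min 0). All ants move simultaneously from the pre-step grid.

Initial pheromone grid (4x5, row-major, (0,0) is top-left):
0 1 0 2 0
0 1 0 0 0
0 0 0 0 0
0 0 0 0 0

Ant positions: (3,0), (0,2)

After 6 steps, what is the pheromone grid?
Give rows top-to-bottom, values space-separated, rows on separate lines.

After step 1: ants at (2,0),(0,3)
  0 0 0 3 0
  0 0 0 0 0
  1 0 0 0 0
  0 0 0 0 0
After step 2: ants at (1,0),(0,4)
  0 0 0 2 1
  1 0 0 0 0
  0 0 0 0 0
  0 0 0 0 0
After step 3: ants at (0,0),(0,3)
  1 0 0 3 0
  0 0 0 0 0
  0 0 0 0 0
  0 0 0 0 0
After step 4: ants at (0,1),(0,4)
  0 1 0 2 1
  0 0 0 0 0
  0 0 0 0 0
  0 0 0 0 0
After step 5: ants at (0,2),(0,3)
  0 0 1 3 0
  0 0 0 0 0
  0 0 0 0 0
  0 0 0 0 0
After step 6: ants at (0,3),(0,2)
  0 0 2 4 0
  0 0 0 0 0
  0 0 0 0 0
  0 0 0 0 0

0 0 2 4 0
0 0 0 0 0
0 0 0 0 0
0 0 0 0 0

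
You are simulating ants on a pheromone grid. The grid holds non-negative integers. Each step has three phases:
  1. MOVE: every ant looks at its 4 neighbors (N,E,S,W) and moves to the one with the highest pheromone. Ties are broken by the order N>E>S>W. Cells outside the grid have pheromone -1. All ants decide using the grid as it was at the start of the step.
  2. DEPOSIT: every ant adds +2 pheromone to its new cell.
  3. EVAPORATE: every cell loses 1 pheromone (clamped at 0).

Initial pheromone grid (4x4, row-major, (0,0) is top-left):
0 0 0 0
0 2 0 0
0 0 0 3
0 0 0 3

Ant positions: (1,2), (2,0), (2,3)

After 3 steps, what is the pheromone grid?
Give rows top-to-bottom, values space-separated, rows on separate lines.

After step 1: ants at (1,1),(1,0),(3,3)
  0 0 0 0
  1 3 0 0
  0 0 0 2
  0 0 0 4
After step 2: ants at (1,0),(1,1),(2,3)
  0 0 0 0
  2 4 0 0
  0 0 0 3
  0 0 0 3
After step 3: ants at (1,1),(1,0),(3,3)
  0 0 0 0
  3 5 0 0
  0 0 0 2
  0 0 0 4

0 0 0 0
3 5 0 0
0 0 0 2
0 0 0 4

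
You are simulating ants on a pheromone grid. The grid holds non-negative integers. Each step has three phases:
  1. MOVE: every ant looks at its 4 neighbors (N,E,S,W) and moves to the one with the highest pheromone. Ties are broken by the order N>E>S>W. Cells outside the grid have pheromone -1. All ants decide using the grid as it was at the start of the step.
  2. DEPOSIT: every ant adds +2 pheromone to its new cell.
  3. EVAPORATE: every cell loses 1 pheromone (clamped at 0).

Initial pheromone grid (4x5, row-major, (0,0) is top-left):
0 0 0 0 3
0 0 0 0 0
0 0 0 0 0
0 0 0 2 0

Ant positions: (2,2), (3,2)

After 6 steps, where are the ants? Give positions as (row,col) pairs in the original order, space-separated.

Step 1: ant0:(2,2)->N->(1,2) | ant1:(3,2)->E->(3,3)
  grid max=3 at (3,3)
Step 2: ant0:(1,2)->N->(0,2) | ant1:(3,3)->N->(2,3)
  grid max=2 at (3,3)
Step 3: ant0:(0,2)->E->(0,3) | ant1:(2,3)->S->(3,3)
  grid max=3 at (3,3)
Step 4: ant0:(0,3)->E->(0,4) | ant1:(3,3)->N->(2,3)
  grid max=2 at (3,3)
Step 5: ant0:(0,4)->S->(1,4) | ant1:(2,3)->S->(3,3)
  grid max=3 at (3,3)
Step 6: ant0:(1,4)->N->(0,4) | ant1:(3,3)->N->(2,3)
  grid max=2 at (3,3)

(0,4) (2,3)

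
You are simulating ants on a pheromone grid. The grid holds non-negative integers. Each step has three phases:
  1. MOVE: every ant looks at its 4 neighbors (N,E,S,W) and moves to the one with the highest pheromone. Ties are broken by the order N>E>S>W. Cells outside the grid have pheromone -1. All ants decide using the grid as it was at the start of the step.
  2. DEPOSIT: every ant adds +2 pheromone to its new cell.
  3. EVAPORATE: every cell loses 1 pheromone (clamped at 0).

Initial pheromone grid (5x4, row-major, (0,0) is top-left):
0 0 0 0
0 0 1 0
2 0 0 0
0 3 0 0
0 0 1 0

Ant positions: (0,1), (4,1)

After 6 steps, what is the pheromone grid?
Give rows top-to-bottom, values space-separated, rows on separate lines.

After step 1: ants at (0,2),(3,1)
  0 0 1 0
  0 0 0 0
  1 0 0 0
  0 4 0 0
  0 0 0 0
After step 2: ants at (0,3),(2,1)
  0 0 0 1
  0 0 0 0
  0 1 0 0
  0 3 0 0
  0 0 0 0
After step 3: ants at (1,3),(3,1)
  0 0 0 0
  0 0 0 1
  0 0 0 0
  0 4 0 0
  0 0 0 0
After step 4: ants at (0,3),(2,1)
  0 0 0 1
  0 0 0 0
  0 1 0 0
  0 3 0 0
  0 0 0 0
After step 5: ants at (1,3),(3,1)
  0 0 0 0
  0 0 0 1
  0 0 0 0
  0 4 0 0
  0 0 0 0
After step 6: ants at (0,3),(2,1)
  0 0 0 1
  0 0 0 0
  0 1 0 0
  0 3 0 0
  0 0 0 0

0 0 0 1
0 0 0 0
0 1 0 0
0 3 0 0
0 0 0 0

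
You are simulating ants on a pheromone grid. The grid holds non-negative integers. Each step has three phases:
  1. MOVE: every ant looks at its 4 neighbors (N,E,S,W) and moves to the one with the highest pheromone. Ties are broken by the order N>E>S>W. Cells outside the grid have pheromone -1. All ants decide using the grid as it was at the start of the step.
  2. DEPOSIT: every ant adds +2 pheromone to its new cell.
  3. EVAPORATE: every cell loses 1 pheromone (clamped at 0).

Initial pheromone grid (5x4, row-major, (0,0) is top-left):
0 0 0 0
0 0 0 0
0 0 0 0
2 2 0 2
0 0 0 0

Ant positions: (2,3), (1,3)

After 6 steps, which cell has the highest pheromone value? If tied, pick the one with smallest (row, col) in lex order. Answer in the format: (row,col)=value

Answer: (3,3)=6

Derivation:
Step 1: ant0:(2,3)->S->(3,3) | ant1:(1,3)->N->(0,3)
  grid max=3 at (3,3)
Step 2: ant0:(3,3)->N->(2,3) | ant1:(0,3)->S->(1,3)
  grid max=2 at (3,3)
Step 3: ant0:(2,3)->S->(3,3) | ant1:(1,3)->S->(2,3)
  grid max=3 at (3,3)
Step 4: ant0:(3,3)->N->(2,3) | ant1:(2,3)->S->(3,3)
  grid max=4 at (3,3)
Step 5: ant0:(2,3)->S->(3,3) | ant1:(3,3)->N->(2,3)
  grid max=5 at (3,3)
Step 6: ant0:(3,3)->N->(2,3) | ant1:(2,3)->S->(3,3)
  grid max=6 at (3,3)
Final grid:
  0 0 0 0
  0 0 0 0
  0 0 0 5
  0 0 0 6
  0 0 0 0
Max pheromone 6 at (3,3)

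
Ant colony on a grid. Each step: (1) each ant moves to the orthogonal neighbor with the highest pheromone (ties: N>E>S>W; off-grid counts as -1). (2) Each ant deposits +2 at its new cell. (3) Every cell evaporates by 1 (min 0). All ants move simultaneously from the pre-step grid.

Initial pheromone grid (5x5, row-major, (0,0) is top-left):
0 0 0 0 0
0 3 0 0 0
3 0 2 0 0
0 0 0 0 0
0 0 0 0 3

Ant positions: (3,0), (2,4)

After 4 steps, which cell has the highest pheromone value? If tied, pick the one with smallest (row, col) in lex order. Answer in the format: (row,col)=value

Step 1: ant0:(3,0)->N->(2,0) | ant1:(2,4)->N->(1,4)
  grid max=4 at (2,0)
Step 2: ant0:(2,0)->N->(1,0) | ant1:(1,4)->N->(0,4)
  grid max=3 at (2,0)
Step 3: ant0:(1,0)->S->(2,0) | ant1:(0,4)->S->(1,4)
  grid max=4 at (2,0)
Step 4: ant0:(2,0)->N->(1,0) | ant1:(1,4)->N->(0,4)
  grid max=3 at (2,0)
Final grid:
  0 0 0 0 1
  1 0 0 0 0
  3 0 0 0 0
  0 0 0 0 0
  0 0 0 0 0
Max pheromone 3 at (2,0)

Answer: (2,0)=3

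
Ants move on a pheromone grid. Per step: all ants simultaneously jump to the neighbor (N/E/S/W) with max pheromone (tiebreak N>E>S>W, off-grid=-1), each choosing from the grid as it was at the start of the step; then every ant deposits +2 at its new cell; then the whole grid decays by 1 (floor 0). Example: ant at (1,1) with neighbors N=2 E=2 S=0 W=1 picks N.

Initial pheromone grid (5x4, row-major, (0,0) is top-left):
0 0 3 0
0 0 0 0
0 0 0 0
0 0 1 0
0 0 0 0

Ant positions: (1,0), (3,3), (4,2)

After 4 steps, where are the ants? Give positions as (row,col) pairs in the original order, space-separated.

Step 1: ant0:(1,0)->N->(0,0) | ant1:(3,3)->W->(3,2) | ant2:(4,2)->N->(3,2)
  grid max=4 at (3,2)
Step 2: ant0:(0,0)->E->(0,1) | ant1:(3,2)->N->(2,2) | ant2:(3,2)->N->(2,2)
  grid max=3 at (2,2)
Step 3: ant0:(0,1)->E->(0,2) | ant1:(2,2)->S->(3,2) | ant2:(2,2)->S->(3,2)
  grid max=6 at (3,2)
Step 4: ant0:(0,2)->E->(0,3) | ant1:(3,2)->N->(2,2) | ant2:(3,2)->N->(2,2)
  grid max=5 at (2,2)

(0,3) (2,2) (2,2)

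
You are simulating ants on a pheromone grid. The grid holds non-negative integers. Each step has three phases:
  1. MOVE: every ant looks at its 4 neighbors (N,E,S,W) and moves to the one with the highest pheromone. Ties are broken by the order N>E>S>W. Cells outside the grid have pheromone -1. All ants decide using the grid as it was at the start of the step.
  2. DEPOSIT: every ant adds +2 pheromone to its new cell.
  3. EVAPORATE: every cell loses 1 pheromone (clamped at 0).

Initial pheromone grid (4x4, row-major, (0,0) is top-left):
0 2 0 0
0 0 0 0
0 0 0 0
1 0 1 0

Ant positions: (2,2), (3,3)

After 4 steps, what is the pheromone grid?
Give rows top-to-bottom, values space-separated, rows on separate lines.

After step 1: ants at (3,2),(3,2)
  0 1 0 0
  0 0 0 0
  0 0 0 0
  0 0 4 0
After step 2: ants at (2,2),(2,2)
  0 0 0 0
  0 0 0 0
  0 0 3 0
  0 0 3 0
After step 3: ants at (3,2),(3,2)
  0 0 0 0
  0 0 0 0
  0 0 2 0
  0 0 6 0
After step 4: ants at (2,2),(2,2)
  0 0 0 0
  0 0 0 0
  0 0 5 0
  0 0 5 0

0 0 0 0
0 0 0 0
0 0 5 0
0 0 5 0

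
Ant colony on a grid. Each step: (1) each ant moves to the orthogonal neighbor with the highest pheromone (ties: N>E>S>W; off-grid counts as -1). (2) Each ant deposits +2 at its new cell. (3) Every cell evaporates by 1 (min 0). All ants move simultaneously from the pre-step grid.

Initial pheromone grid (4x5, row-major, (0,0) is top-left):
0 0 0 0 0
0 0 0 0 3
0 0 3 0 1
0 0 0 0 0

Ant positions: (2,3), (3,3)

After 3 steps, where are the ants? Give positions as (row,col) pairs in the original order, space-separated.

Step 1: ant0:(2,3)->W->(2,2) | ant1:(3,3)->N->(2,3)
  grid max=4 at (2,2)
Step 2: ant0:(2,2)->E->(2,3) | ant1:(2,3)->W->(2,2)
  grid max=5 at (2,2)
Step 3: ant0:(2,3)->W->(2,2) | ant1:(2,2)->E->(2,3)
  grid max=6 at (2,2)

(2,2) (2,3)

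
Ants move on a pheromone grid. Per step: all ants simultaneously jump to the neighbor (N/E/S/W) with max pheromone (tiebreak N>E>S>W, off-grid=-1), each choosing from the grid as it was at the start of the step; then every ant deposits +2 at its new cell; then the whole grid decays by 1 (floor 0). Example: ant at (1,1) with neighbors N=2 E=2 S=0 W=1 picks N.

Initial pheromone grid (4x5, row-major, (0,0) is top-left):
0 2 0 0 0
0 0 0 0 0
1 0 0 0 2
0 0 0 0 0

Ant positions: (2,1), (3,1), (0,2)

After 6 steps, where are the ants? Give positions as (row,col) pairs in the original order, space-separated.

Step 1: ant0:(2,1)->W->(2,0) | ant1:(3,1)->N->(2,1) | ant2:(0,2)->W->(0,1)
  grid max=3 at (0,1)
Step 2: ant0:(2,0)->E->(2,1) | ant1:(2,1)->W->(2,0) | ant2:(0,1)->E->(0,2)
  grid max=3 at (2,0)
Step 3: ant0:(2,1)->W->(2,0) | ant1:(2,0)->E->(2,1) | ant2:(0,2)->W->(0,1)
  grid max=4 at (2,0)
Step 4: ant0:(2,0)->E->(2,1) | ant1:(2,1)->W->(2,0) | ant2:(0,1)->E->(0,2)
  grid max=5 at (2,0)
Step 5: ant0:(2,1)->W->(2,0) | ant1:(2,0)->E->(2,1) | ant2:(0,2)->W->(0,1)
  grid max=6 at (2,0)
Step 6: ant0:(2,0)->E->(2,1) | ant1:(2,1)->W->(2,0) | ant2:(0,1)->E->(0,2)
  grid max=7 at (2,0)

(2,1) (2,0) (0,2)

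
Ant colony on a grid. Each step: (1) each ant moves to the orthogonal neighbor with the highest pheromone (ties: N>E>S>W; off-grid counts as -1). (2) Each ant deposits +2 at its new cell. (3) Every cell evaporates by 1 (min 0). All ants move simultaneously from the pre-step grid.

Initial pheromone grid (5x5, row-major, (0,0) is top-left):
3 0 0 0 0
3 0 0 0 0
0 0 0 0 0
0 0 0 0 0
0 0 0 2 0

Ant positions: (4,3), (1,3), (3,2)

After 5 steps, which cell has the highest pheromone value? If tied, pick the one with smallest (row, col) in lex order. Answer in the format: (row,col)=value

Step 1: ant0:(4,3)->N->(3,3) | ant1:(1,3)->N->(0,3) | ant2:(3,2)->N->(2,2)
  grid max=2 at (0,0)
Step 2: ant0:(3,3)->S->(4,3) | ant1:(0,3)->E->(0,4) | ant2:(2,2)->N->(1,2)
  grid max=2 at (4,3)
Step 3: ant0:(4,3)->N->(3,3) | ant1:(0,4)->S->(1,4) | ant2:(1,2)->N->(0,2)
  grid max=1 at (0,2)
Step 4: ant0:(3,3)->S->(4,3) | ant1:(1,4)->N->(0,4) | ant2:(0,2)->E->(0,3)
  grid max=2 at (4,3)
Step 5: ant0:(4,3)->N->(3,3) | ant1:(0,4)->W->(0,3) | ant2:(0,3)->E->(0,4)
  grid max=2 at (0,3)
Final grid:
  0 0 0 2 2
  0 0 0 0 0
  0 0 0 0 0
  0 0 0 1 0
  0 0 0 1 0
Max pheromone 2 at (0,3)

Answer: (0,3)=2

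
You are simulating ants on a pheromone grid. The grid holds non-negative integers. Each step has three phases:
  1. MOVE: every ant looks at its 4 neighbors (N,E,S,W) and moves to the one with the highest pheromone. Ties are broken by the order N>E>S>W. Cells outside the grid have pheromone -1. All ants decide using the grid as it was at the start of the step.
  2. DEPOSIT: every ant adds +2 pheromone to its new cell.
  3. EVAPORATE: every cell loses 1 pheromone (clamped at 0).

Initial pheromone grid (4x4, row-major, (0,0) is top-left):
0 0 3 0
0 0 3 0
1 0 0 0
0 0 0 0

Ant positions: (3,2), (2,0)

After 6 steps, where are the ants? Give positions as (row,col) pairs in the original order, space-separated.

Step 1: ant0:(3,2)->N->(2,2) | ant1:(2,0)->N->(1,0)
  grid max=2 at (0,2)
Step 2: ant0:(2,2)->N->(1,2) | ant1:(1,0)->N->(0,0)
  grid max=3 at (1,2)
Step 3: ant0:(1,2)->N->(0,2) | ant1:(0,0)->E->(0,1)
  grid max=2 at (0,2)
Step 4: ant0:(0,2)->S->(1,2) | ant1:(0,1)->E->(0,2)
  grid max=3 at (0,2)
Step 5: ant0:(1,2)->N->(0,2) | ant1:(0,2)->S->(1,2)
  grid max=4 at (0,2)
Step 6: ant0:(0,2)->S->(1,2) | ant1:(1,2)->N->(0,2)
  grid max=5 at (0,2)

(1,2) (0,2)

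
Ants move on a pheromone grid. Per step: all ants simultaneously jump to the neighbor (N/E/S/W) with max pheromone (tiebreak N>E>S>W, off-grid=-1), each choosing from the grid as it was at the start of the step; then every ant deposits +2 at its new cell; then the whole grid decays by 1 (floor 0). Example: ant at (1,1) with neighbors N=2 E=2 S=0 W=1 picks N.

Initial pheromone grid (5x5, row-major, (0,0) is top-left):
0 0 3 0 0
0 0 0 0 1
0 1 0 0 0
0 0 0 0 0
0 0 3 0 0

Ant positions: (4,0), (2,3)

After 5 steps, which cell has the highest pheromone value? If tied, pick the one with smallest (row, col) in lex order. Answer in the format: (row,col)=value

Step 1: ant0:(4,0)->N->(3,0) | ant1:(2,3)->N->(1,3)
  grid max=2 at (0,2)
Step 2: ant0:(3,0)->N->(2,0) | ant1:(1,3)->N->(0,3)
  grid max=1 at (0,2)
Step 3: ant0:(2,0)->N->(1,0) | ant1:(0,3)->W->(0,2)
  grid max=2 at (0,2)
Step 4: ant0:(1,0)->N->(0,0) | ant1:(0,2)->E->(0,3)
  grid max=1 at (0,0)
Step 5: ant0:(0,0)->E->(0,1) | ant1:(0,3)->W->(0,2)
  grid max=2 at (0,2)
Final grid:
  0 1 2 0 0
  0 0 0 0 0
  0 0 0 0 0
  0 0 0 0 0
  0 0 0 0 0
Max pheromone 2 at (0,2)

Answer: (0,2)=2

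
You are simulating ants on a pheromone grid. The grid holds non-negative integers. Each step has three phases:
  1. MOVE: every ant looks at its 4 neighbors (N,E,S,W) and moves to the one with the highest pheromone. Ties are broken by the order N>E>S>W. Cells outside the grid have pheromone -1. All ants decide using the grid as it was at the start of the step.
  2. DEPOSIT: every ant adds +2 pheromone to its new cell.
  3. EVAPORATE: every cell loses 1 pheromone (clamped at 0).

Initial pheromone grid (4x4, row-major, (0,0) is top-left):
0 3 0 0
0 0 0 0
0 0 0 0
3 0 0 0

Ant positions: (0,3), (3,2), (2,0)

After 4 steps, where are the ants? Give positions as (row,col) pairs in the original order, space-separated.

Step 1: ant0:(0,3)->S->(1,3) | ant1:(3,2)->N->(2,2) | ant2:(2,0)->S->(3,0)
  grid max=4 at (3,0)
Step 2: ant0:(1,3)->N->(0,3) | ant1:(2,2)->N->(1,2) | ant2:(3,0)->N->(2,0)
  grid max=3 at (3,0)
Step 3: ant0:(0,3)->S->(1,3) | ant1:(1,2)->N->(0,2) | ant2:(2,0)->S->(3,0)
  grid max=4 at (3,0)
Step 4: ant0:(1,3)->N->(0,3) | ant1:(0,2)->E->(0,3) | ant2:(3,0)->N->(2,0)
  grid max=3 at (0,3)

(0,3) (0,3) (2,0)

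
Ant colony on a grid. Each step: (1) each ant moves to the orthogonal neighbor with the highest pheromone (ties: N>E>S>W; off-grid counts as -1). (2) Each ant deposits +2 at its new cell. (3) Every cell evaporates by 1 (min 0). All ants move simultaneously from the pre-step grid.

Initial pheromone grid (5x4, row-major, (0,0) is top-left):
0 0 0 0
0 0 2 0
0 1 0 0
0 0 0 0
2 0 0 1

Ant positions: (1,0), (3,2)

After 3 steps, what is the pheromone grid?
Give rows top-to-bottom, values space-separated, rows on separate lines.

After step 1: ants at (0,0),(2,2)
  1 0 0 0
  0 0 1 0
  0 0 1 0
  0 0 0 0
  1 0 0 0
After step 2: ants at (0,1),(1,2)
  0 1 0 0
  0 0 2 0
  0 0 0 0
  0 0 0 0
  0 0 0 0
After step 3: ants at (0,2),(0,2)
  0 0 3 0
  0 0 1 0
  0 0 0 0
  0 0 0 0
  0 0 0 0

0 0 3 0
0 0 1 0
0 0 0 0
0 0 0 0
0 0 0 0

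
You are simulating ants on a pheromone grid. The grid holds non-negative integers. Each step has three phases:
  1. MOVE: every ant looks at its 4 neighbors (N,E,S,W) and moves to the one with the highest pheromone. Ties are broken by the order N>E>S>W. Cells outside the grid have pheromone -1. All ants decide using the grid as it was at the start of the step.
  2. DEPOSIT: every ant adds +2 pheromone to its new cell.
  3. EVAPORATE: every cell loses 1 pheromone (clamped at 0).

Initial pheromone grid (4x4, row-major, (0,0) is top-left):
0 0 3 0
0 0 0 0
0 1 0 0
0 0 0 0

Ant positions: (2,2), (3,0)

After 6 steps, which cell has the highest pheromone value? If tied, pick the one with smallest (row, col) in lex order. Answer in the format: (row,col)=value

Step 1: ant0:(2,2)->W->(2,1) | ant1:(3,0)->N->(2,0)
  grid max=2 at (0,2)
Step 2: ant0:(2,1)->W->(2,0) | ant1:(2,0)->E->(2,1)
  grid max=3 at (2,1)
Step 3: ant0:(2,0)->E->(2,1) | ant1:(2,1)->W->(2,0)
  grid max=4 at (2,1)
Step 4: ant0:(2,1)->W->(2,0) | ant1:(2,0)->E->(2,1)
  grid max=5 at (2,1)
Step 5: ant0:(2,0)->E->(2,1) | ant1:(2,1)->W->(2,0)
  grid max=6 at (2,1)
Step 6: ant0:(2,1)->W->(2,0) | ant1:(2,0)->E->(2,1)
  grid max=7 at (2,1)
Final grid:
  0 0 0 0
  0 0 0 0
  6 7 0 0
  0 0 0 0
Max pheromone 7 at (2,1)

Answer: (2,1)=7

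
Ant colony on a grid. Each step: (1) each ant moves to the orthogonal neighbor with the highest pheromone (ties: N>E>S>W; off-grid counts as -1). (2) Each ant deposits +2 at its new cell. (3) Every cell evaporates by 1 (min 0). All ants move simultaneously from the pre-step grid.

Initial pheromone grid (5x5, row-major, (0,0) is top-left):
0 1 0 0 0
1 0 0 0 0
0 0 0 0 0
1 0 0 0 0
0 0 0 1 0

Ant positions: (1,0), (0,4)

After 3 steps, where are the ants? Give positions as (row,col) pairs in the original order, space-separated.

Step 1: ant0:(1,0)->N->(0,0) | ant1:(0,4)->S->(1,4)
  grid max=1 at (0,0)
Step 2: ant0:(0,0)->E->(0,1) | ant1:(1,4)->N->(0,4)
  grid max=1 at (0,1)
Step 3: ant0:(0,1)->E->(0,2) | ant1:(0,4)->S->(1,4)
  grid max=1 at (0,2)

(0,2) (1,4)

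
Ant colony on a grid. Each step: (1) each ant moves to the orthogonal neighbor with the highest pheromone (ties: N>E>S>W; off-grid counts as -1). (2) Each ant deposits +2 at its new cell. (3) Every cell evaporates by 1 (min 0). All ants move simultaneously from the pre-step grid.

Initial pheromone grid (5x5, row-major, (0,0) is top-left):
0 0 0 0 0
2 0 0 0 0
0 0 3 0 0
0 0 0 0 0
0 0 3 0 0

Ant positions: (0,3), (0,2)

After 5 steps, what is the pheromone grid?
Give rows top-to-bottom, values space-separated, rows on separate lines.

After step 1: ants at (0,4),(0,3)
  0 0 0 1 1
  1 0 0 0 0
  0 0 2 0 0
  0 0 0 0 0
  0 0 2 0 0
After step 2: ants at (0,3),(0,4)
  0 0 0 2 2
  0 0 0 0 0
  0 0 1 0 0
  0 0 0 0 0
  0 0 1 0 0
After step 3: ants at (0,4),(0,3)
  0 0 0 3 3
  0 0 0 0 0
  0 0 0 0 0
  0 0 0 0 0
  0 0 0 0 0
After step 4: ants at (0,3),(0,4)
  0 0 0 4 4
  0 0 0 0 0
  0 0 0 0 0
  0 0 0 0 0
  0 0 0 0 0
After step 5: ants at (0,4),(0,3)
  0 0 0 5 5
  0 0 0 0 0
  0 0 0 0 0
  0 0 0 0 0
  0 0 0 0 0

0 0 0 5 5
0 0 0 0 0
0 0 0 0 0
0 0 0 0 0
0 0 0 0 0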